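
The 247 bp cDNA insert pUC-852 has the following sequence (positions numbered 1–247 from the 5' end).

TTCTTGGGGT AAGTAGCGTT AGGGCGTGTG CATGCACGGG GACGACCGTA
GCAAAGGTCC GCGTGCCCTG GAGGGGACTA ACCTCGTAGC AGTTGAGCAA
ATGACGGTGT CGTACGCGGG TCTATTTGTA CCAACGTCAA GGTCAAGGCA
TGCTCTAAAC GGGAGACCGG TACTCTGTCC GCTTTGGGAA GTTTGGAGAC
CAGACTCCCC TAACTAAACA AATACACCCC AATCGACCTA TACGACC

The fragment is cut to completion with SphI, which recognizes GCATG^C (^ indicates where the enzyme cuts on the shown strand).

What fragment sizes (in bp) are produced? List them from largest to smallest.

SphI sites (GCATGC) start at positions 30, 148.
SphI cuts after base 5 of each site (before the last base), so after positions 34, 152.
Linear molecule, 2 cuts → 3 fragments:
  1–34 → 34 bp
  35–152 → 118 bp
  153–247 → 95 bp
Sorted largest to smallest: 118, 95, 34 bp.

118, 95, 34 bp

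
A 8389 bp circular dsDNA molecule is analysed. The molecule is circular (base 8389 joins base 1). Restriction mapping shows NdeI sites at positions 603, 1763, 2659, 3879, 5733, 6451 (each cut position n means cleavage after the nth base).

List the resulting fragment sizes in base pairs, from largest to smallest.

2541, 1854, 1220, 1160, 896, 718 bp

Circular molecule, 6 cuts → 6 fragments:
  1763 − 603 = 1160 bp
  2659 − 1763 = 896 bp
  3879 − 2659 = 1220 bp
  5733 − 3879 = 1854 bp
  6451 − 5733 = 718 bp
  wrap: 8389 − 6451 + 603 = 2541 bp
Sorted largest to smallest: 2541, 1854, 1220, 1160, 896, 718 bp.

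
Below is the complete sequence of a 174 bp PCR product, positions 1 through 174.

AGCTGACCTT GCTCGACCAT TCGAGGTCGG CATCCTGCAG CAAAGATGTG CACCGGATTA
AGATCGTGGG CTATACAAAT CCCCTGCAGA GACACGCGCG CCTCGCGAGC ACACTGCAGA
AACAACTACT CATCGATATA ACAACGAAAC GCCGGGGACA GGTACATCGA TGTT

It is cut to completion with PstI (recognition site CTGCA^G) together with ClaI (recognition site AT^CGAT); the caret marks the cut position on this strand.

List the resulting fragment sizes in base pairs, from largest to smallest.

PstI sites (CTGCAG) start at positions 35, 84, 114.
PstI cuts after base 5 of each site (before the last base), so after positions 39, 88, 118.
ClaI sites (ATCGAT) start at positions 132, 166.
ClaI cuts after base 2 of each site, so after positions 133, 167.
Combined cut positions: 39, 88, 118, 133, 167.
Linear molecule, 5 cuts → 6 fragments:
  1–39 → 39 bp
  40–88 → 49 bp
  89–118 → 30 bp
  119–133 → 15 bp
  134–167 → 34 bp
  168–174 → 7 bp
Sorted largest to smallest: 49, 39, 34, 30, 15, 7 bp.

49, 39, 34, 30, 15, 7 bp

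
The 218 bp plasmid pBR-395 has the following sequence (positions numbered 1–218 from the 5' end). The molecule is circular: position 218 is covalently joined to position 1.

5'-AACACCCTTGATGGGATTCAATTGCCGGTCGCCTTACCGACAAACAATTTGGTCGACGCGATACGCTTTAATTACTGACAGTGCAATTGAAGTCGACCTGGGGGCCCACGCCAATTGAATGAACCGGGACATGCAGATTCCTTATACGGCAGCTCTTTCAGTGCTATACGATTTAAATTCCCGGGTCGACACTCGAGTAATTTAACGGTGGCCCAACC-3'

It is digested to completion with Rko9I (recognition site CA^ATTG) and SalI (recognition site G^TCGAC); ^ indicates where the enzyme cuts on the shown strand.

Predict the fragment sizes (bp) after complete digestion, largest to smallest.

Rko9I sites (CAATTG) start at positions 19, 84, 112.
Rko9I cuts after base 2 of each site, so after positions 20, 85, 113.
SalI sites (GTCGAC) start at positions 52, 92, 185.
SalI cuts after the first base of each site, so after positions 52, 92, 185.
Combined cut positions: 20, 52, 85, 92, 113, 185.
Circular molecule, 6 cuts → 6 fragments:
  21–52 → 32 bp
  53–85 → 33 bp
  86–92 → 7 bp
  93–113 → 21 bp
  114–185 → 72 bp
  186–218 then 1–20 → 33 + 20 = 53 bp
Sorted largest to smallest: 72, 53, 33, 32, 21, 7 bp.

72, 53, 33, 32, 21, 7 bp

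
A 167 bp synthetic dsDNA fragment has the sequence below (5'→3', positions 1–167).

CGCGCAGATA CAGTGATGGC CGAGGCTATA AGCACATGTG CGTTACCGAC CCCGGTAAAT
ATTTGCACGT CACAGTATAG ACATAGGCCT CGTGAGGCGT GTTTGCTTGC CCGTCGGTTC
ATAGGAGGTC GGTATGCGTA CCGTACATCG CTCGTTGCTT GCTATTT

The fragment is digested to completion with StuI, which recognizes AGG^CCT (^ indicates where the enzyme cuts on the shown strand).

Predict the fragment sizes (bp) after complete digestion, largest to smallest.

The StuI site (AGGCCT) starts at position 85.
StuI cuts after base 3 of each site, so after position 87.
Linear molecule, 1 cut → 2 fragments:
  1–87 → 87 bp
  88–167 → 80 bp
Sorted largest to smallest: 87, 80 bp.

87, 80 bp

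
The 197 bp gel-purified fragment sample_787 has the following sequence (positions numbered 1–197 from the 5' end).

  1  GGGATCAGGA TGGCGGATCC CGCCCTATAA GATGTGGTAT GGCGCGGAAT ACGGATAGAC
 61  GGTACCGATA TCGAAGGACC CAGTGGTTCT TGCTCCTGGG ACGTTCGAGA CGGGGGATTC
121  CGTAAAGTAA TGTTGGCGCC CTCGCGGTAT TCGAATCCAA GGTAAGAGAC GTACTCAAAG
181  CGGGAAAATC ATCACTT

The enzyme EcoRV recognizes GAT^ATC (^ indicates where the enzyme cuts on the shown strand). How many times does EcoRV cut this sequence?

GATATC occurs starting at position 67.
EcoRV cuts at 1 site.

1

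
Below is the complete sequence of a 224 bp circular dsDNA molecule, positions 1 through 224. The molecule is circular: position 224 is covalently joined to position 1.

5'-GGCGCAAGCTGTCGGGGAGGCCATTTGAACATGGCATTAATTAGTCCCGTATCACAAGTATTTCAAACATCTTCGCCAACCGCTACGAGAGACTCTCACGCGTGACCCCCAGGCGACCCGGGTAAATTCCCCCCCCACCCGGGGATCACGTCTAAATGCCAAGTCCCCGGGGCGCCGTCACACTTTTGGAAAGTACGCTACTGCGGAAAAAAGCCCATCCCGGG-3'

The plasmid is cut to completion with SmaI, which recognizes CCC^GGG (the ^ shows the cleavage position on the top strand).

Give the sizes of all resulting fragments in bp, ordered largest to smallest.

SmaI sites (CCCGGG) start at positions 117, 138, 166, 219.
SmaI cuts after base 3 of each site, so after positions 119, 140, 168, 221.
Circular molecule, 4 cuts → 4 fragments:
  120–140 → 21 bp
  141–168 → 28 bp
  169–221 → 53 bp
  222–224 then 1–119 → 3 + 119 = 122 bp
Sorted largest to smallest: 122, 53, 28, 21 bp.

122, 53, 28, 21 bp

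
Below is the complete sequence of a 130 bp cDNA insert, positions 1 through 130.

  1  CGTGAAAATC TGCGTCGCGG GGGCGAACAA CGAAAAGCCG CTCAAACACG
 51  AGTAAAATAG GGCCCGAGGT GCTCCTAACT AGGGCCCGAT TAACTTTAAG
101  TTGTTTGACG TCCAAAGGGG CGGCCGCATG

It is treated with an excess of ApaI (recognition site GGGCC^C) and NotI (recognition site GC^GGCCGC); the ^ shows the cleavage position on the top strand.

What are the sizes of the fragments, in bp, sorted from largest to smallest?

64, 35, 22, 9 bp

ApaI sites (GGGCCC) start at positions 60, 82.
ApaI cuts after base 5 of each site (before the last base), so after positions 64, 86.
The NotI site (GCGGCCGC) starts at position 120.
NotI cuts after base 2 of each site, so after position 121.
Combined cut positions: 64, 86, 121.
Linear molecule, 3 cuts → 4 fragments:
  1–64 → 64 bp
  65–86 → 22 bp
  87–121 → 35 bp
  122–130 → 9 bp
Sorted largest to smallest: 64, 35, 22, 9 bp.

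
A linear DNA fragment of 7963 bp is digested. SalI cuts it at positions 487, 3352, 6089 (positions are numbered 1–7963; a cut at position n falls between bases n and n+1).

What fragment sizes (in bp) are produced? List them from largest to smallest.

2865, 2737, 1874, 487 bp

Linear molecule, 3 cuts → 4 fragments:
  487 − 0 = 487 bp
  3352 − 487 = 2865 bp
  6089 − 3352 = 2737 bp
  7963 − 6089 = 1874 bp
Sorted largest to smallest: 2865, 2737, 1874, 487 bp.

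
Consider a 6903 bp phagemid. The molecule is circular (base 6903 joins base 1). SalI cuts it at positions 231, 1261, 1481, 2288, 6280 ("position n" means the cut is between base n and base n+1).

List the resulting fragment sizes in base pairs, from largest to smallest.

3992, 1030, 854, 807, 220 bp

Circular molecule, 5 cuts → 5 fragments:
  1261 − 231 = 1030 bp
  1481 − 1261 = 220 bp
  2288 − 1481 = 807 bp
  6280 − 2288 = 3992 bp
  wrap: 6903 − 6280 + 231 = 854 bp
Sorted largest to smallest: 3992, 1030, 854, 807, 220 bp.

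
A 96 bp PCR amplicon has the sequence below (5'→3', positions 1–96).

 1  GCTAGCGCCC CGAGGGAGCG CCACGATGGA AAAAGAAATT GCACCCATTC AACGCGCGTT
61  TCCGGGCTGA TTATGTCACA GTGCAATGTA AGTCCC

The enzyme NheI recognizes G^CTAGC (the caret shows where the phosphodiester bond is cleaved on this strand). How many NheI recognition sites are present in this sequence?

GCTAGC occurs starting at position 1.
NheI cuts at 1 site.

1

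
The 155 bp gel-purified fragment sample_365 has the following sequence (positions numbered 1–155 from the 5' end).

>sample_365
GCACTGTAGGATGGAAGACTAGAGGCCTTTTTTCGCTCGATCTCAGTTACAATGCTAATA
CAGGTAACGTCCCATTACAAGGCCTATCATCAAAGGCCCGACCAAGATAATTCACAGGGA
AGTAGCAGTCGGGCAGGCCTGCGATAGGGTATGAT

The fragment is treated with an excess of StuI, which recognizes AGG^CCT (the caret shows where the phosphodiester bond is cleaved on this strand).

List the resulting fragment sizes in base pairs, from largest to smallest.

57, 55, 25, 18 bp

StuI sites (AGGCCT) start at positions 23, 80, 135.
StuI cuts after base 3 of each site, so after positions 25, 82, 137.
Linear molecule, 3 cuts → 4 fragments:
  1–25 → 25 bp
  26–82 → 57 bp
  83–137 → 55 bp
  138–155 → 18 bp
Sorted largest to smallest: 57, 55, 25, 18 bp.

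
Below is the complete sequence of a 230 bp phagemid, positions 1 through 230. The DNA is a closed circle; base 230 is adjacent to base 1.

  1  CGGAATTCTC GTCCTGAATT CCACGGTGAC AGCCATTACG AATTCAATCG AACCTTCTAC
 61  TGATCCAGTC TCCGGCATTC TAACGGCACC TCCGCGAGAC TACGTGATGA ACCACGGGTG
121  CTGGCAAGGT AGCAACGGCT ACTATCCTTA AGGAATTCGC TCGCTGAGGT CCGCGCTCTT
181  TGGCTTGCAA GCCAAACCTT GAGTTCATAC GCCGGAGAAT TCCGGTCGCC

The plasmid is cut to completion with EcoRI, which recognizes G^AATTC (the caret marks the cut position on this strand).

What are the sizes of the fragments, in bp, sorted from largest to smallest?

113, 64, 24, 16, 13 bp

EcoRI sites (GAATTC) start at positions 3, 16, 40, 153, 217.
EcoRI cuts after the first base of each site, so after positions 3, 16, 40, 153, 217.
Circular molecule, 5 cuts → 5 fragments:
  4–16 → 13 bp
  17–40 → 24 bp
  41–153 → 113 bp
  154–217 → 64 bp
  218–230 then 1–3 → 13 + 3 = 16 bp
Sorted largest to smallest: 113, 64, 24, 16, 13 bp.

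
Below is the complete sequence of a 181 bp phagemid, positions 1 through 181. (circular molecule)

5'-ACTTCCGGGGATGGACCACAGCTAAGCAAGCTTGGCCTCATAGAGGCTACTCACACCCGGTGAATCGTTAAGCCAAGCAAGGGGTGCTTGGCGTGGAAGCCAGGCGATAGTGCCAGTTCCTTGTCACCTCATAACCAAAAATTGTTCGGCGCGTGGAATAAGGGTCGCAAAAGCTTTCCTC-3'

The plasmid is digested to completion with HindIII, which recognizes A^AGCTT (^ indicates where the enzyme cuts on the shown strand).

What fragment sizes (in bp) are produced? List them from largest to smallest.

143, 38 bp

HindIII sites (AAGCTT) start at positions 28, 171.
HindIII cuts after the first base of each site, so after positions 28, 171.
Circular molecule, 2 cuts → 2 fragments:
  29–171 → 143 bp
  172–181 then 1–28 → 10 + 28 = 38 bp
Sorted largest to smallest: 143, 38 bp.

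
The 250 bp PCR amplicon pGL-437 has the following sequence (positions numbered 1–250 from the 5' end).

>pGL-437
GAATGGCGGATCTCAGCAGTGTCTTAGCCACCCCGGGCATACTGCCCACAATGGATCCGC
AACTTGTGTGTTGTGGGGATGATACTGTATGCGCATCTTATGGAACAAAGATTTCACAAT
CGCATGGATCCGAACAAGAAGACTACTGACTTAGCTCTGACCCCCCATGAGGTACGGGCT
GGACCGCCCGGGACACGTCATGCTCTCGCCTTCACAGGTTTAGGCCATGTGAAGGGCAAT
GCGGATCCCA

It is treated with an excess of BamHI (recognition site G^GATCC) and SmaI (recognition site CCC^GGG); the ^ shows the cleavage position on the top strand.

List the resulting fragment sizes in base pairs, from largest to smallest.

BamHI sites (GGATCC) start at positions 53, 126, 243.
BamHI cuts after the first base of each site, so after positions 53, 126, 243.
SmaI sites (CCCGGG) start at positions 32, 187.
SmaI cuts after base 3 of each site, so after positions 34, 189.
Combined cut positions: 34, 53, 126, 189, 243.
Linear molecule, 5 cuts → 6 fragments:
  1–34 → 34 bp
  35–53 → 19 bp
  54–126 → 73 bp
  127–189 → 63 bp
  190–243 → 54 bp
  244–250 → 7 bp
Sorted largest to smallest: 73, 63, 54, 34, 19, 7 bp.

73, 63, 54, 34, 19, 7 bp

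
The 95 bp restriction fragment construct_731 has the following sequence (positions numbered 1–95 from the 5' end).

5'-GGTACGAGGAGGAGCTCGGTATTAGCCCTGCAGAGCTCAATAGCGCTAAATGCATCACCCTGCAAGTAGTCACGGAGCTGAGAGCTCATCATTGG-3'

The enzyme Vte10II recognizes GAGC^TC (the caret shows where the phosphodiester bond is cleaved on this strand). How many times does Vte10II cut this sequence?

3

GAGCTC occurs starting at positions 12, 33, 82.
Vte10II cuts at 3 sites.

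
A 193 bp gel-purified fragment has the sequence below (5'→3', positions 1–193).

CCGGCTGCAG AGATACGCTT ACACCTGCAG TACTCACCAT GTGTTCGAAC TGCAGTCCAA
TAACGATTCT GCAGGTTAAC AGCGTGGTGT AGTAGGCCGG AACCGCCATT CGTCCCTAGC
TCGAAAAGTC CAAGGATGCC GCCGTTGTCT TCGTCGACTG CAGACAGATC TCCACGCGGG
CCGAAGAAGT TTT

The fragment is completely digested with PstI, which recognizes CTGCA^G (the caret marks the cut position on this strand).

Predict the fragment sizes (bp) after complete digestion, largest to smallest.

PstI sites (CTGCAG) start at positions 5, 25, 50, 69, 158.
PstI cuts after base 5 of each site (before the last base), so after positions 9, 29, 54, 73, 162.
Linear molecule, 5 cuts → 6 fragments:
  1–9 → 9 bp
  10–29 → 20 bp
  30–54 → 25 bp
  55–73 → 19 bp
  74–162 → 89 bp
  163–193 → 31 bp
Sorted largest to smallest: 89, 31, 25, 20, 19, 9 bp.

89, 31, 25, 20, 19, 9 bp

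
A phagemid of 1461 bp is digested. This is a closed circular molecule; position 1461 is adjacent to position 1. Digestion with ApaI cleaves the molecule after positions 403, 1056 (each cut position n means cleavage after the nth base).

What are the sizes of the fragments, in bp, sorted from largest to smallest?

Circular molecule, 2 cuts → 2 fragments:
  1056 − 403 = 653 bp
  wrap: 1461 − 1056 + 403 = 808 bp
Sorted largest to smallest: 808, 653 bp.

808, 653 bp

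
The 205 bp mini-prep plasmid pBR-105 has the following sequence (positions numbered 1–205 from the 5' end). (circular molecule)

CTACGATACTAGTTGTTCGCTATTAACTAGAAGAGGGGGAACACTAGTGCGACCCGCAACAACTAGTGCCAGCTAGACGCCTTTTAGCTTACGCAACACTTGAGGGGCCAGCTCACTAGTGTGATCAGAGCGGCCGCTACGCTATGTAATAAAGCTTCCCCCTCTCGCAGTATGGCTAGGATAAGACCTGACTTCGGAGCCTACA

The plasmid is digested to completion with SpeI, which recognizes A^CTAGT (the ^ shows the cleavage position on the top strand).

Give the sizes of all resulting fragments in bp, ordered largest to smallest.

98, 53, 35, 19 bp

SpeI sites (ACTAGT) start at positions 8, 43, 62, 115.
SpeI cuts after the first base of each site, so after positions 8, 43, 62, 115.
Circular molecule, 4 cuts → 4 fragments:
  9–43 → 35 bp
  44–62 → 19 bp
  63–115 → 53 bp
  116–205 then 1–8 → 90 + 8 = 98 bp
Sorted largest to smallest: 98, 53, 35, 19 bp.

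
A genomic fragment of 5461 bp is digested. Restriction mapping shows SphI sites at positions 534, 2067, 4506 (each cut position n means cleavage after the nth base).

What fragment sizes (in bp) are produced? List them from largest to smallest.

Linear molecule, 3 cuts → 4 fragments:
  534 − 0 = 534 bp
  2067 − 534 = 1533 bp
  4506 − 2067 = 2439 bp
  5461 − 4506 = 955 bp
Sorted largest to smallest: 2439, 1533, 955, 534 bp.

2439, 1533, 955, 534 bp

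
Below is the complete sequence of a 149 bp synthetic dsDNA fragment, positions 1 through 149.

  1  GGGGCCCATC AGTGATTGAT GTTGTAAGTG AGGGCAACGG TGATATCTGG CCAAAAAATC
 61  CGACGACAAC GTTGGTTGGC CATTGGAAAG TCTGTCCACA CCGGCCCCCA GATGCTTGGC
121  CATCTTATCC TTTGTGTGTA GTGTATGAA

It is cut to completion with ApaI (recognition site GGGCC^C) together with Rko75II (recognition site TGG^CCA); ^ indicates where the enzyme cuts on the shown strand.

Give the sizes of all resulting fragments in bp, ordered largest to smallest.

44, 40, 30, 29, 6 bp

The ApaI site (GGGCCC) starts at position 2.
ApaI cuts after base 5 of each site (before the last base), so after position 6.
Rko75II sites (TGGCCA) start at positions 48, 77, 117.
Rko75II cuts after base 3 of each site, so after positions 50, 79, 119.
Combined cut positions: 6, 50, 79, 119.
Linear molecule, 4 cuts → 5 fragments:
  1–6 → 6 bp
  7–50 → 44 bp
  51–79 → 29 bp
  80–119 → 40 bp
  120–149 → 30 bp
Sorted largest to smallest: 44, 40, 30, 29, 6 bp.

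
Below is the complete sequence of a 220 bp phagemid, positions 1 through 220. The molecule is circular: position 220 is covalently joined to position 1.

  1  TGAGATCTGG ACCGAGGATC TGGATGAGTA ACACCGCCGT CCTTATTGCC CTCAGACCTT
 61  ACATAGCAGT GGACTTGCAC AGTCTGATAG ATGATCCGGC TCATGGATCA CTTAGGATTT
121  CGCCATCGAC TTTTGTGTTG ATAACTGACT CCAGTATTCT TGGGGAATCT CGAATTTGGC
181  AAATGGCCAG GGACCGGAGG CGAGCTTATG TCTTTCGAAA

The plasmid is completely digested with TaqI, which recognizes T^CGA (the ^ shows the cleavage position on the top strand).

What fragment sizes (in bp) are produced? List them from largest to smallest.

TaqI sites (TCGA) start at positions 126, 170, 215.
TaqI cuts after the first base of each site, so after positions 126, 170, 215.
Circular molecule, 3 cuts → 3 fragments:
  127–170 → 44 bp
  171–215 → 45 bp
  216–220 then 1–126 → 5 + 126 = 131 bp
Sorted largest to smallest: 131, 45, 44 bp.

131, 45, 44 bp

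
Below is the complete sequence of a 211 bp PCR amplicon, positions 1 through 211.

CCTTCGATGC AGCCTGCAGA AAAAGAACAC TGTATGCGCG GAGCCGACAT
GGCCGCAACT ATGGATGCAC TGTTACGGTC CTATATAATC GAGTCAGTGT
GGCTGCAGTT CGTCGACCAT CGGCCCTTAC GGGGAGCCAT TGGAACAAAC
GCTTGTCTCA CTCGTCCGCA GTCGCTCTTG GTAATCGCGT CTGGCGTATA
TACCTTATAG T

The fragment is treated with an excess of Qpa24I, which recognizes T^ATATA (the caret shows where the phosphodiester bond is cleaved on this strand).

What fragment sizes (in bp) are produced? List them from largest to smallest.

Qpa24I sites (TATATA) start at positions 82, 197.
Qpa24I cuts after the first base of each site, so after positions 82, 197.
Linear molecule, 2 cuts → 3 fragments:
  1–82 → 82 bp
  83–197 → 115 bp
  198–211 → 14 bp
Sorted largest to smallest: 115, 82, 14 bp.

115, 82, 14 bp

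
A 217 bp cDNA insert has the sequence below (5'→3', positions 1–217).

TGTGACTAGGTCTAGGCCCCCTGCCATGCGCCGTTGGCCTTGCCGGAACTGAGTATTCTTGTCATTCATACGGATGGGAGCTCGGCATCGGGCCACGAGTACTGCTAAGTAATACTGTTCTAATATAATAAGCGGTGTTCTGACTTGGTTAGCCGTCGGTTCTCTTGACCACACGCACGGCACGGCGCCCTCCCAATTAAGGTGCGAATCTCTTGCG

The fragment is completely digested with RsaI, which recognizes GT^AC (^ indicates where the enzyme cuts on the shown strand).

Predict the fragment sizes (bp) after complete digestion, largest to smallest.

117, 100 bp

The RsaI site (GTAC) starts at position 99.
RsaI cuts after base 2 of each site, so after position 100.
Linear molecule, 1 cut → 2 fragments:
  1–100 → 100 bp
  101–217 → 117 bp
Sorted largest to smallest: 117, 100 bp.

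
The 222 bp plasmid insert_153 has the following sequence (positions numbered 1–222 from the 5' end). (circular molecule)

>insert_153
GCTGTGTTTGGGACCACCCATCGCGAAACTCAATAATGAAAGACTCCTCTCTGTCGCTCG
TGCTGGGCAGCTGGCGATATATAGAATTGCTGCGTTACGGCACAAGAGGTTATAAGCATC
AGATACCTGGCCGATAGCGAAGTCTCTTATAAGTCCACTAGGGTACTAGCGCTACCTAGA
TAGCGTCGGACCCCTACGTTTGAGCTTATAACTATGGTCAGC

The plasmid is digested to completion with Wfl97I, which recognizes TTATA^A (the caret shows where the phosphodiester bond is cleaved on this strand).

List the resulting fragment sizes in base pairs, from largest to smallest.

126, 59, 37 bp

Wfl97I sites (TTATAA) start at positions 110, 147, 206.
Wfl97I cuts after base 5 of each site (before the last base), so after positions 114, 151, 210.
Circular molecule, 3 cuts → 3 fragments:
  115–151 → 37 bp
  152–210 → 59 bp
  211–222 then 1–114 → 12 + 114 = 126 bp
Sorted largest to smallest: 126, 59, 37 bp.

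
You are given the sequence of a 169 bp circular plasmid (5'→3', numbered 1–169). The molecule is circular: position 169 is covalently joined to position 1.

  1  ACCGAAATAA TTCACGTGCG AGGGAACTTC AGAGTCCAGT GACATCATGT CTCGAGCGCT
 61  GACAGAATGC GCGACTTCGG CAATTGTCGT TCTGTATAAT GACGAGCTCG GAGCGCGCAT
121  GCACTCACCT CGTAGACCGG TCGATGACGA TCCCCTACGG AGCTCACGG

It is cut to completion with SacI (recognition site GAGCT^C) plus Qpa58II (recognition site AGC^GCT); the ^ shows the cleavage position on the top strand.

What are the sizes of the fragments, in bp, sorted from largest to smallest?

SacI sites (GAGCTC) start at positions 104, 160.
SacI cuts after base 5 of each site (before the last base), so after positions 108, 164.
The Qpa58II site (AGCGCT) starts at position 55.
Qpa58II cuts after base 3 of each site, so after position 57.
Combined cut positions: 57, 108, 164.
Circular molecule, 3 cuts → 3 fragments:
  58–108 → 51 bp
  109–164 → 56 bp
  165–169 then 1–57 → 5 + 57 = 62 bp
Sorted largest to smallest: 62, 56, 51 bp.

62, 56, 51 bp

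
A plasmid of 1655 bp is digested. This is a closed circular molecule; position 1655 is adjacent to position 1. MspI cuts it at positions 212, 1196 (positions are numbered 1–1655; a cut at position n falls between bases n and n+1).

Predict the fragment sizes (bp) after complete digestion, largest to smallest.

984, 671 bp

Circular molecule, 2 cuts → 2 fragments:
  1196 − 212 = 984 bp
  wrap: 1655 − 1196 + 212 = 671 bp
Sorted largest to smallest: 984, 671 bp.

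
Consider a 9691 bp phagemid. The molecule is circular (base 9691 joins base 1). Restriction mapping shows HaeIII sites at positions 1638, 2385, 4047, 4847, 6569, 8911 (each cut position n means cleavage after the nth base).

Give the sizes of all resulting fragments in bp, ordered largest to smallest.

2418, 2342, 1722, 1662, 800, 747 bp

Circular molecule, 6 cuts → 6 fragments:
  2385 − 1638 = 747 bp
  4047 − 2385 = 1662 bp
  4847 − 4047 = 800 bp
  6569 − 4847 = 1722 bp
  8911 − 6569 = 2342 bp
  wrap: 9691 − 8911 + 1638 = 2418 bp
Sorted largest to smallest: 2418, 2342, 1722, 1662, 800, 747 bp.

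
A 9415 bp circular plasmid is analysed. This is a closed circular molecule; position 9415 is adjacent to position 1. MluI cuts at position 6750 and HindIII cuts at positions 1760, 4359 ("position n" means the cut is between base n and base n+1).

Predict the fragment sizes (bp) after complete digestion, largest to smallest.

4425, 2599, 2391 bp

Combined cut positions (sorted): 1760, 4359, 6750.
Circular molecule, 3 cuts → 3 fragments:
  4359 − 1760 = 2599 bp
  6750 − 4359 = 2391 bp
  wrap: 9415 − 6750 + 1760 = 4425 bp
Sorted largest to smallest: 4425, 2599, 2391 bp.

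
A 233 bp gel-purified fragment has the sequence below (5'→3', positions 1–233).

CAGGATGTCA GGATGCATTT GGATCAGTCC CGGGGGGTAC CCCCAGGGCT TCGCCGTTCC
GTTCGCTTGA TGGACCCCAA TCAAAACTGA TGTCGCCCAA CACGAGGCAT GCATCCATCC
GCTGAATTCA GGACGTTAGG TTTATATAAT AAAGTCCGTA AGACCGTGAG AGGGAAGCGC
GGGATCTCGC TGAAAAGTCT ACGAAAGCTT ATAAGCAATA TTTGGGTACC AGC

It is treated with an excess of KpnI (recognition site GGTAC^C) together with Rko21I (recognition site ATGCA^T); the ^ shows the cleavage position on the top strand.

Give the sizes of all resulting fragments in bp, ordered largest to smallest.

116, 73, 23, 17, 4 bp

KpnI sites (GGTACC) start at positions 36, 225.
KpnI cuts after base 5 of each site (before the last base), so after positions 40, 229.
Rko21I sites (ATGCAT) start at positions 13, 109.
Rko21I cuts after base 5 of each site (before the last base), so after positions 17, 113.
Combined cut positions: 17, 40, 113, 229.
Linear molecule, 4 cuts → 5 fragments:
  1–17 → 17 bp
  18–40 → 23 bp
  41–113 → 73 bp
  114–229 → 116 bp
  230–233 → 4 bp
Sorted largest to smallest: 116, 73, 23, 17, 4 bp.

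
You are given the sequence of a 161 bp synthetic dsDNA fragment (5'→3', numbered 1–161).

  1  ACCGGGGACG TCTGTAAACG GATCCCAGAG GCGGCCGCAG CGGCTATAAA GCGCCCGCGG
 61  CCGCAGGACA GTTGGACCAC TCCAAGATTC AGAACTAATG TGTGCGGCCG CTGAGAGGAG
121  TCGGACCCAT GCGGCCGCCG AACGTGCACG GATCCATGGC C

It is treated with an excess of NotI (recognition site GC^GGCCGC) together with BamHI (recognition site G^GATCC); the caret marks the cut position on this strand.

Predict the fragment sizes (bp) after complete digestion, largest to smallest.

NotI sites (GCGGCCGC) start at positions 31, 57, 104, 131.
NotI cuts after base 2 of each site, so after positions 32, 58, 105, 132.
BamHI sites (GGATCC) start at positions 20, 150.
BamHI cuts after the first base of each site, so after positions 20, 150.
Combined cut positions: 20, 32, 58, 105, 132, 150.
Linear molecule, 6 cuts → 7 fragments:
  1–20 → 20 bp
  21–32 → 12 bp
  33–58 → 26 bp
  59–105 → 47 bp
  106–132 → 27 bp
  133–150 → 18 bp
  151–161 → 11 bp
Sorted largest to smallest: 47, 27, 26, 20, 18, 12, 11 bp.

47, 27, 26, 20, 18, 12, 11 bp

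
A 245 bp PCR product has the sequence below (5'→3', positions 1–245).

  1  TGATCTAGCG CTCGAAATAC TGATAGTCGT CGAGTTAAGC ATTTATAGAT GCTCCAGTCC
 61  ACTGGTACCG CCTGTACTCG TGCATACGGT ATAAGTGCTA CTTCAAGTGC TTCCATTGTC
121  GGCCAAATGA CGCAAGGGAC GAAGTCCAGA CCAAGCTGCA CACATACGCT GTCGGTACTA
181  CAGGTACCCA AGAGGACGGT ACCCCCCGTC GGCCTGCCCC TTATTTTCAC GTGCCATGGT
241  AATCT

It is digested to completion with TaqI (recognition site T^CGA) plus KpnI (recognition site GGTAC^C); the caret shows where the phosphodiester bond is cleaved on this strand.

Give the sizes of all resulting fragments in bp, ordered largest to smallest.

TaqI sites (TCGA) start at positions 12, 30.
TaqI cuts after the first base of each site, so after positions 12, 30.
KpnI sites (GGTACC) start at positions 64, 183, 198.
KpnI cuts after base 5 of each site (before the last base), so after positions 68, 187, 202.
Combined cut positions: 12, 30, 68, 187, 202.
Linear molecule, 5 cuts → 6 fragments:
  1–12 → 12 bp
  13–30 → 18 bp
  31–68 → 38 bp
  69–187 → 119 bp
  188–202 → 15 bp
  203–245 → 43 bp
Sorted largest to smallest: 119, 43, 38, 18, 15, 12 bp.

119, 43, 38, 18, 15, 12 bp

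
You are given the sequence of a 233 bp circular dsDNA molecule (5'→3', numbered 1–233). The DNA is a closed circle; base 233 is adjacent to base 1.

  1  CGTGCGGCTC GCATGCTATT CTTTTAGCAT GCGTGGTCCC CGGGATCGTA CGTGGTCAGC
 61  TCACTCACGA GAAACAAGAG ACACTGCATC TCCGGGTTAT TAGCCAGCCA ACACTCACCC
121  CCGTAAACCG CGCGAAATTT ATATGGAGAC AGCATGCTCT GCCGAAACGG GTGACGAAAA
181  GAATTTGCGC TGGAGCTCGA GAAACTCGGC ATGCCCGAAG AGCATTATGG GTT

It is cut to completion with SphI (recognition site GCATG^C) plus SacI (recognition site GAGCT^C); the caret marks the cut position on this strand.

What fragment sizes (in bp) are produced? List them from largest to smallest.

SphI sites (GCATGC) start at positions 11, 27, 152, 209.
SphI cuts after base 5 of each site (before the last base), so after positions 15, 31, 156, 213.
The SacI site (GAGCTC) starts at position 193.
SacI cuts after base 5 of each site (before the last base), so after position 197.
Combined cut positions: 15, 31, 156, 197, 213.
Circular molecule, 5 cuts → 5 fragments:
  16–31 → 16 bp
  32–156 → 125 bp
  157–197 → 41 bp
  198–213 → 16 bp
  214–233 then 1–15 → 20 + 15 = 35 bp
Sorted largest to smallest: 125, 41, 35, 16, 16 bp.

125, 41, 35, 16, 16 bp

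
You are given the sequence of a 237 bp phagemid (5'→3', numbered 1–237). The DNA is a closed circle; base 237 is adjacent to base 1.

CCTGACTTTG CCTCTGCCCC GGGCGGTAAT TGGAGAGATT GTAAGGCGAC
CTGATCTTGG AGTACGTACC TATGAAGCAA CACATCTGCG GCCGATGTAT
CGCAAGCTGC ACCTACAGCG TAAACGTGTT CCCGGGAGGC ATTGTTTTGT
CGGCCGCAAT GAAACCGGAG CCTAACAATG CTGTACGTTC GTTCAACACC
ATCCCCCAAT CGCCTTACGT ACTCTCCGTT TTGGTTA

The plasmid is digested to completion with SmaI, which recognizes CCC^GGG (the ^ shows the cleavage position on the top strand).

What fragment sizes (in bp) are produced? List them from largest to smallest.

124, 113 bp

SmaI sites (CCCGGG) start at positions 18, 131.
SmaI cuts after base 3 of each site, so after positions 20, 133.
Circular molecule, 2 cuts → 2 fragments:
  21–133 → 113 bp
  134–237 then 1–20 → 104 + 20 = 124 bp
Sorted largest to smallest: 124, 113 bp.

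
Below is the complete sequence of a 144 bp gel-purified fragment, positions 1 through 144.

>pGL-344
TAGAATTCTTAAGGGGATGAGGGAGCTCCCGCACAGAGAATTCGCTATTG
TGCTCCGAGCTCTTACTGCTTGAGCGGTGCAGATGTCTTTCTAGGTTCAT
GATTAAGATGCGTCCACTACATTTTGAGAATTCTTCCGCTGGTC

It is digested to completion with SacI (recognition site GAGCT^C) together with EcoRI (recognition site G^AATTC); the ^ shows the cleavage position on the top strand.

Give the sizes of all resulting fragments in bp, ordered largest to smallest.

SacI sites (GAGCTC) start at positions 23, 57.
SacI cuts after base 5 of each site (before the last base), so after positions 27, 61.
EcoRI sites (GAATTC) start at positions 3, 38, 128.
EcoRI cuts after the first base of each site, so after positions 3, 38, 128.
Combined cut positions: 3, 27, 38, 61, 128.
Linear molecule, 5 cuts → 6 fragments:
  1–3 → 3 bp
  4–27 → 24 bp
  28–38 → 11 bp
  39–61 → 23 bp
  62–128 → 67 bp
  129–144 → 16 bp
Sorted largest to smallest: 67, 24, 23, 16, 11, 3 bp.

67, 24, 23, 16, 11, 3 bp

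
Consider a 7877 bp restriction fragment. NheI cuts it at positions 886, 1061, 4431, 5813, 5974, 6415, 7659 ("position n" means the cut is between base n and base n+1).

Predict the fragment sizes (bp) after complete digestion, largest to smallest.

Linear molecule, 7 cuts → 8 fragments:
  886 − 0 = 886 bp
  1061 − 886 = 175 bp
  4431 − 1061 = 3370 bp
  5813 − 4431 = 1382 bp
  5974 − 5813 = 161 bp
  6415 − 5974 = 441 bp
  7659 − 6415 = 1244 bp
  7877 − 7659 = 218 bp
Sorted largest to smallest: 3370, 1382, 1244, 886, 441, 218, 175, 161 bp.

3370, 1382, 1244, 886, 441, 218, 175, 161 bp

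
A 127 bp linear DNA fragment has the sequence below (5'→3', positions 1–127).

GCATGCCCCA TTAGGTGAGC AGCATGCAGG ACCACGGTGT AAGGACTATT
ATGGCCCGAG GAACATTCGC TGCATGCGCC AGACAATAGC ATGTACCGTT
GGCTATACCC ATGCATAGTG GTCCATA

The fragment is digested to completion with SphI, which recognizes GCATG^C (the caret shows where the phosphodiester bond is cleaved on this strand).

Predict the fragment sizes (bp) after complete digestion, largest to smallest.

51, 50, 21, 5 bp

SphI sites (GCATGC) start at positions 1, 22, 72.
SphI cuts after base 5 of each site (before the last base), so after positions 5, 26, 76.
Linear molecule, 3 cuts → 4 fragments:
  1–5 → 5 bp
  6–26 → 21 bp
  27–76 → 50 bp
  77–127 → 51 bp
Sorted largest to smallest: 51, 50, 21, 5 bp.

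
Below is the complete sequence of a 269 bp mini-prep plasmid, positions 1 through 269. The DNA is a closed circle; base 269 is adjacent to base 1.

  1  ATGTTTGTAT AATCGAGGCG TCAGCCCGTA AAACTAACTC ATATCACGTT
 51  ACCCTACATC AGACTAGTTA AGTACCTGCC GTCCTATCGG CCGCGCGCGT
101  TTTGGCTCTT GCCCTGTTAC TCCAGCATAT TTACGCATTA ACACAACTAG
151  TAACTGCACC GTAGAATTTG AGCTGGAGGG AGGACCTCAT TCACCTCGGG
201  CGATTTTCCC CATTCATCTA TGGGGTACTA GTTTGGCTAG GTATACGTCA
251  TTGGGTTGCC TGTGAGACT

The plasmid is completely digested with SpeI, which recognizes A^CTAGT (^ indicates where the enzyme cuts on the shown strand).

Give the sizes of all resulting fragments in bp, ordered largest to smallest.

105, 83, 81 bp

SpeI sites (ACTAGT) start at positions 63, 146, 227.
SpeI cuts after the first base of each site, so after positions 63, 146, 227.
Circular molecule, 3 cuts → 3 fragments:
  64–146 → 83 bp
  147–227 → 81 bp
  228–269 then 1–63 → 42 + 63 = 105 bp
Sorted largest to smallest: 105, 83, 81 bp.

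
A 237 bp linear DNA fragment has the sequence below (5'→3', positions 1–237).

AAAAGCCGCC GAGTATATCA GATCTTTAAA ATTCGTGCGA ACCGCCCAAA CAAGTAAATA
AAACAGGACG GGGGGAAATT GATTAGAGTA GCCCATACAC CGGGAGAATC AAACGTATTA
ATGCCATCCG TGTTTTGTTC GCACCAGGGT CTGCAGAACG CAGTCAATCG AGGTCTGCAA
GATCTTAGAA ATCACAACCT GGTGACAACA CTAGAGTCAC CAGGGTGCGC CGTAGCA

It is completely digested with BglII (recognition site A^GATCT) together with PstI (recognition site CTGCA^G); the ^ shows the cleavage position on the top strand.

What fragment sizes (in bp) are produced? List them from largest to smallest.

BglII sites (AGATCT) start at positions 20, 180.
BglII cuts after the first base of each site, so after positions 20, 180.
The PstI site (CTGCAG) starts at position 151.
PstI cuts after base 5 of each site (before the last base), so after position 155.
Combined cut positions: 20, 155, 180.
Linear molecule, 3 cuts → 4 fragments:
  1–20 → 20 bp
  21–155 → 135 bp
  156–180 → 25 bp
  181–237 → 57 bp
Sorted largest to smallest: 135, 57, 25, 20 bp.

135, 57, 25, 20 bp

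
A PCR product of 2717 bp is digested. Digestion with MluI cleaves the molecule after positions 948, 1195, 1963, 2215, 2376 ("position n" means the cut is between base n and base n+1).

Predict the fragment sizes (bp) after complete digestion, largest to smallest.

Linear molecule, 5 cuts → 6 fragments:
  948 − 0 = 948 bp
  1195 − 948 = 247 bp
  1963 − 1195 = 768 bp
  2215 − 1963 = 252 bp
  2376 − 2215 = 161 bp
  2717 − 2376 = 341 bp
Sorted largest to smallest: 948, 768, 341, 252, 247, 161 bp.

948, 768, 341, 252, 247, 161 bp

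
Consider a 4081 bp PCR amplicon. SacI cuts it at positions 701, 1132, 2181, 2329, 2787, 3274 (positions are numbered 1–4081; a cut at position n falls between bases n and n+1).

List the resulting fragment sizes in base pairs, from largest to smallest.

1049, 807, 701, 487, 458, 431, 148 bp

Linear molecule, 6 cuts → 7 fragments:
  701 − 0 = 701 bp
  1132 − 701 = 431 bp
  2181 − 1132 = 1049 bp
  2329 − 2181 = 148 bp
  2787 − 2329 = 458 bp
  3274 − 2787 = 487 bp
  4081 − 3274 = 807 bp
Sorted largest to smallest: 1049, 807, 701, 487, 458, 431, 148 bp.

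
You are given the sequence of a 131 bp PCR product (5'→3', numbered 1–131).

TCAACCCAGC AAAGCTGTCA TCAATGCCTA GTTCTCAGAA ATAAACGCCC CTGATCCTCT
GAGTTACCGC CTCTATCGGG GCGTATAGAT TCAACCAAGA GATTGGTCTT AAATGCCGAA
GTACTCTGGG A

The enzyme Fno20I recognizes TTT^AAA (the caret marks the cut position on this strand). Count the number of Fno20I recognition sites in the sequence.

0

No occurrence of TTTAAA is present in the sequence.
Fno20I does not cut: 0 sites.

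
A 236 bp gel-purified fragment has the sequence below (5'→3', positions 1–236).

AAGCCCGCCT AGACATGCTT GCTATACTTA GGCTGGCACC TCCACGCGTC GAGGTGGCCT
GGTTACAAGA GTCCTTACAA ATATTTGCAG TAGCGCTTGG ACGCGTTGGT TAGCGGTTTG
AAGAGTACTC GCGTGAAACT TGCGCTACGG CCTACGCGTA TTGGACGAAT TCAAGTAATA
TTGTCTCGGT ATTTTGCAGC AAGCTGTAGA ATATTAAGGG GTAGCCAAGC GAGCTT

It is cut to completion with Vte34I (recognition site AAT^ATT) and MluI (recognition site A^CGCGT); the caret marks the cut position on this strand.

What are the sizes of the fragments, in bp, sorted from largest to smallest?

Vte34I sites (AATATT) start at positions 80, 177, 210.
Vte34I cuts after base 3 of each site, so after positions 82, 179, 212.
MluI sites (ACGCGT) start at positions 44, 101, 154.
MluI cuts after the first base of each site, so after positions 44, 101, 154.
Combined cut positions: 44, 82, 101, 154, 179, 212.
Linear molecule, 6 cuts → 7 fragments:
  1–44 → 44 bp
  45–82 → 38 bp
  83–101 → 19 bp
  102–154 → 53 bp
  155–179 → 25 bp
  180–212 → 33 bp
  213–236 → 24 bp
Sorted largest to smallest: 53, 44, 38, 33, 25, 24, 19 bp.

53, 44, 38, 33, 25, 24, 19 bp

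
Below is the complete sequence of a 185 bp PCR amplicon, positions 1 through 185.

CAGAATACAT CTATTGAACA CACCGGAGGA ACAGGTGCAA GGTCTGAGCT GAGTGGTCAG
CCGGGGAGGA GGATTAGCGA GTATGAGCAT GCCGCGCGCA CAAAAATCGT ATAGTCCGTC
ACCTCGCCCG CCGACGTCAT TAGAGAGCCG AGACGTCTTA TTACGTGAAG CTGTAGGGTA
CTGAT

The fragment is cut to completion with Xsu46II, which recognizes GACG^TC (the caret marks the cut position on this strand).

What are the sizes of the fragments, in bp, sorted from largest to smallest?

136, 30, 19 bp

Xsu46II sites (GACGTC) start at positions 133, 152.
Xsu46II cuts after base 4 of each site, so after positions 136, 155.
Linear molecule, 2 cuts → 3 fragments:
  1–136 → 136 bp
  137–155 → 19 bp
  156–185 → 30 bp
Sorted largest to smallest: 136, 30, 19 bp.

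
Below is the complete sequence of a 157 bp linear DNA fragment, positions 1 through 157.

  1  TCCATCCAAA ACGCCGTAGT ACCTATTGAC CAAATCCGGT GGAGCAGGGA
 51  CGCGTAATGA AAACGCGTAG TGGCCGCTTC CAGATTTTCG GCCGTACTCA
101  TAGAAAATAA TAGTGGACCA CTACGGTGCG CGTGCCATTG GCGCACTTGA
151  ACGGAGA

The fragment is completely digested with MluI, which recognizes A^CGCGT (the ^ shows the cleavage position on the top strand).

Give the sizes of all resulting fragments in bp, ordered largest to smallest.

MluI sites (ACGCGT) start at positions 50, 63.
MluI cuts after the first base of each site, so after positions 50, 63.
Linear molecule, 2 cuts → 3 fragments:
  1–50 → 50 bp
  51–63 → 13 bp
  64–157 → 94 bp
Sorted largest to smallest: 94, 50, 13 bp.

94, 50, 13 bp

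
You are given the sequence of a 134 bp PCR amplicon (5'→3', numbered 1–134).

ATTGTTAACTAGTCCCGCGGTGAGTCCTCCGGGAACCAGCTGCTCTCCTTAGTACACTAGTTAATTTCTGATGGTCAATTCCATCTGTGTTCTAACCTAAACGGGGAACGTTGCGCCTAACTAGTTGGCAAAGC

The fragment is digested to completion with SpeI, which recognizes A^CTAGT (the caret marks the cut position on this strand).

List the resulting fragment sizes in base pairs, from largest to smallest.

SpeI sites (ACTAGT) start at positions 8, 56, 120.
SpeI cuts after the first base of each site, so after positions 8, 56, 120.
Linear molecule, 3 cuts → 4 fragments:
  1–8 → 8 bp
  9–56 → 48 bp
  57–120 → 64 bp
  121–134 → 14 bp
Sorted largest to smallest: 64, 48, 14, 8 bp.

64, 48, 14, 8 bp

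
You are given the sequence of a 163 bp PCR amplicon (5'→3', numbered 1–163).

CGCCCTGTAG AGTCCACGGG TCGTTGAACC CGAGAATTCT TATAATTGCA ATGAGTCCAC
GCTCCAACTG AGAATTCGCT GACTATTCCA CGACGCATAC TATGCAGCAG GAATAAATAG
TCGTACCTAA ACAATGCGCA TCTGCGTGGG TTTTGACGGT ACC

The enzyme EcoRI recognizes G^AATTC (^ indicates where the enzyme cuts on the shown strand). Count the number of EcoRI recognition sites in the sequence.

GAATTC occurs starting at positions 34, 72.
EcoRI cuts at 2 sites.

2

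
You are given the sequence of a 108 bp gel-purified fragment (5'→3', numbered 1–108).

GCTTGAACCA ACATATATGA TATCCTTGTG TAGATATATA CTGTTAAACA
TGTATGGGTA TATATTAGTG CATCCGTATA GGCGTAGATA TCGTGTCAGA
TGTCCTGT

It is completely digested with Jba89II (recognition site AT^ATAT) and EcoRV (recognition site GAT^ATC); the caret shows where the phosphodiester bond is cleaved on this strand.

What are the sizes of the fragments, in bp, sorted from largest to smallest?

Jba89II sites (ATATAT) start at positions 13, 34, 60.
Jba89II cuts after base 2 of each site, so after positions 14, 35, 61.
EcoRV sites (GATATC) start at positions 19, 87.
EcoRV cuts after base 3 of each site, so after positions 21, 89.
Combined cut positions: 14, 21, 35, 61, 89.
Linear molecule, 5 cuts → 6 fragments:
  1–14 → 14 bp
  15–21 → 7 bp
  22–35 → 14 bp
  36–61 → 26 bp
  62–89 → 28 bp
  90–108 → 19 bp
Sorted largest to smallest: 28, 26, 19, 14, 14, 7 bp.

28, 26, 19, 14, 14, 7 bp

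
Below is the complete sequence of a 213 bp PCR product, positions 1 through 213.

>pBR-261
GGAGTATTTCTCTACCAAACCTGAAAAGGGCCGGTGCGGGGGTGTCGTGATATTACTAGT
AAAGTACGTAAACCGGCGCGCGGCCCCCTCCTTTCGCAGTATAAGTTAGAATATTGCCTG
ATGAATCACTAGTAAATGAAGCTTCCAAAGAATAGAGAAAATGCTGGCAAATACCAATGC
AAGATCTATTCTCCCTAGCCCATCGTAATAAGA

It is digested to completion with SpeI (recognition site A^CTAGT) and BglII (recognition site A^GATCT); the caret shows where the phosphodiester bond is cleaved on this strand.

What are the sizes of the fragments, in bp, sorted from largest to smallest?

SpeI sites (ACTAGT) start at positions 55, 128.
SpeI cuts after the first base of each site, so after positions 55, 128.
The BglII site (AGATCT) starts at position 182.
BglII cuts after the first base of each site, so after position 182.
Combined cut positions: 55, 128, 182.
Linear molecule, 3 cuts → 4 fragments:
  1–55 → 55 bp
  56–128 → 73 bp
  129–182 → 54 bp
  183–213 → 31 bp
Sorted largest to smallest: 73, 55, 54, 31 bp.

73, 55, 54, 31 bp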